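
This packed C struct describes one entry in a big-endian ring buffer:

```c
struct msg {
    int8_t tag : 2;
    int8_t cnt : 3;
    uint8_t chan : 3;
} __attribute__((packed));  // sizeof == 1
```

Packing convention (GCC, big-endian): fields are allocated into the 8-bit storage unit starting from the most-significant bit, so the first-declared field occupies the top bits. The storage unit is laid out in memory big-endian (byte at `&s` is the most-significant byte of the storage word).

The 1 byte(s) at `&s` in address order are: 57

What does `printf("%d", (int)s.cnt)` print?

[0]=0x57 (big-endian) → word 0x57
tag [6+:2] = (word>>6) & 0x3 = 1
cnt [3+:3] = (word>>3) & 0x7 = 2  ←
chan [0+:3] = (word>>0) & 0x7 = 7
cnt signed 3b, MSB=0: value = 2

2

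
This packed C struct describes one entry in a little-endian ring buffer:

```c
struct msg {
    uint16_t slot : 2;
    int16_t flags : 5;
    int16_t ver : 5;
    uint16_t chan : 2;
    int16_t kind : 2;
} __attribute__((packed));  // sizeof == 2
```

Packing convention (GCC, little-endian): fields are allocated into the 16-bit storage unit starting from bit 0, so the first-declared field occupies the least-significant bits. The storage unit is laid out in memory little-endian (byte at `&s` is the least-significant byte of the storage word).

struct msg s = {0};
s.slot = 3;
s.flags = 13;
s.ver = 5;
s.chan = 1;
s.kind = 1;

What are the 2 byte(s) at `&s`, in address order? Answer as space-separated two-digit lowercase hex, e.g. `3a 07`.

b7 52

slot (2b) val=3 bits=0x3 at bit 0: 0x0003
flags (5b) val=13 bits=0xd at bit 2: 0x0037
ver (5b) val=5 bits=0x5 at bit 7: 0x02b7
chan (2b) val=1 bits=0x1 at bit 12: 0x12b7
kind (2b) val=1 bits=0x1 at bit 14: 0x52b7
word = 0x52b7 → little-endian bytes:
  [0]=0xb7  [1]=0x52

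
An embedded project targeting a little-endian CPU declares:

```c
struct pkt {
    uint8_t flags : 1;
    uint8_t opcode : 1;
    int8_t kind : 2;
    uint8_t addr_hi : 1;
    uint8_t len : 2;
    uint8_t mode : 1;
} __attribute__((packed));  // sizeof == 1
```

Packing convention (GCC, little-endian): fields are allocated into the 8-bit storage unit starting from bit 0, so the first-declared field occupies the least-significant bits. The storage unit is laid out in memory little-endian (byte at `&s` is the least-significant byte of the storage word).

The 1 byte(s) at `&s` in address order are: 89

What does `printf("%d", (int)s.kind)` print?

-2

[0]=0x89 (little-endian) → word 0x89
flags [0+:1] = (word>>0) & 0x1 = 1
opcode [1+:1] = (word>>1) & 0x1 = 0
kind [2+:2] = (word>>2) & 0x3 = 2  ←
addr_hi [4+:1] = (word>>4) & 0x1 = 0
len [5+:2] = (word>>5) & 0x3 = 0
mode [7+:1] = (word>>7) & 0x1 = 1
kind signed 2b, MSB=1: 2 - 4 = -2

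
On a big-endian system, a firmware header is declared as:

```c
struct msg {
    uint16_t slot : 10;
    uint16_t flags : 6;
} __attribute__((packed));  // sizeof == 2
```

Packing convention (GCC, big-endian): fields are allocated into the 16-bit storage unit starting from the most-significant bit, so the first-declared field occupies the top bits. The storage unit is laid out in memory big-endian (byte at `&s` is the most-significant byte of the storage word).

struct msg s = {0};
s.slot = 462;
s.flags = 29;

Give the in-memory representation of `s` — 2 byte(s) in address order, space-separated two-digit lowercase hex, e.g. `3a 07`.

73 9d

slot (10b) val=462 bits=0x1ce at bit 6: 0x7380
flags (6b) val=29 bits=0x1d at bit 0: 0x739d
word = 0x739d → big-endian bytes:
  [0]=0x73  [1]=0x9d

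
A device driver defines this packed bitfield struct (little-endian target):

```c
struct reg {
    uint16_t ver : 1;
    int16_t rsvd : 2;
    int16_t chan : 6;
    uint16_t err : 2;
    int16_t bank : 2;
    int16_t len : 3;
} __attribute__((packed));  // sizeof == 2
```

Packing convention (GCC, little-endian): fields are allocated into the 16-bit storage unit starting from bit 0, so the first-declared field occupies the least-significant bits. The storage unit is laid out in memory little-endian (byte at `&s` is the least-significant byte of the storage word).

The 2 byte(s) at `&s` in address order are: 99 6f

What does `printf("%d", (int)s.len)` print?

[0]=0x99 [1]=0x6f (little-endian) → word 0x6f99
ver [0+:1] = (word>>0) & 0x1 = 1
rsvd [1+:2] = (word>>1) & 0x3 = 0
chan [3+:6] = (word>>3) & 0x3f = 51
err [9+:2] = (word>>9) & 0x3 = 3
bank [11+:2] = (word>>11) & 0x3 = 1
len [13+:3] = (word>>13) & 0x7 = 3  ←
len signed 3b, MSB=0: value = 3

3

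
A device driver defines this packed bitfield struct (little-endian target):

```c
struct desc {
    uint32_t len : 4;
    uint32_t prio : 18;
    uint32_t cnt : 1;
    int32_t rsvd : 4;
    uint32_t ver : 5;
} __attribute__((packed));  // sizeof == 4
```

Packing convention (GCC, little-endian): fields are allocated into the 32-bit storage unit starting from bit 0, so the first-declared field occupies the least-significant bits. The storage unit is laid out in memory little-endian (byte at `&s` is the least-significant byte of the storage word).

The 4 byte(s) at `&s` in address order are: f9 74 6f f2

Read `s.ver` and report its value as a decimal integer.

[0]=0xf9 [1]=0x74 [2]=0x6f [3]=0xf2 (little-endian) → word 0xf26f74f9
len [0+:4] = (word>>0) & 0xf = 9
prio [4+:18] = (word>>4) & 0x3ffff = 194383
cnt [22+:1] = (word>>22) & 0x1 = 1
rsvd [23+:4] = (word>>23) & 0xf = 4
ver [27+:5] = (word>>27) & 0x1f = 30  ←

30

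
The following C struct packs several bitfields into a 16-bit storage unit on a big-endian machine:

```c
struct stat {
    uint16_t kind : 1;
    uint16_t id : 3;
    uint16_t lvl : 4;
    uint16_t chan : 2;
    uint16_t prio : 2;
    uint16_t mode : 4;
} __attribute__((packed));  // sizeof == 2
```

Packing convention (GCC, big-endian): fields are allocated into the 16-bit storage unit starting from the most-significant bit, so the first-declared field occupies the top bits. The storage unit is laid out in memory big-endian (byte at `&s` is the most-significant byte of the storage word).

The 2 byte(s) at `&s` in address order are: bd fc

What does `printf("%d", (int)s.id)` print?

3

[0]=0xbd [1]=0xfc (big-endian) → word 0xbdfc
kind:1 @ bit 15 → (0xbdfc>>15)&0x1 = 0x1
id:3 @ bit 12 → (0xbdfc>>12)&0x7 = 0x3  ←
lvl:4 @ bit 8 → (0xbdfc>>8)&0xf = 0xd
chan:2 @ bit 6 → (0xbdfc>>6)&0x3 = 0x3
prio:2 @ bit 4 → (0xbdfc>>4)&0x3 = 0x3
mode:4 @ bit 0 → (0xbdfc>>0)&0xf = 0xc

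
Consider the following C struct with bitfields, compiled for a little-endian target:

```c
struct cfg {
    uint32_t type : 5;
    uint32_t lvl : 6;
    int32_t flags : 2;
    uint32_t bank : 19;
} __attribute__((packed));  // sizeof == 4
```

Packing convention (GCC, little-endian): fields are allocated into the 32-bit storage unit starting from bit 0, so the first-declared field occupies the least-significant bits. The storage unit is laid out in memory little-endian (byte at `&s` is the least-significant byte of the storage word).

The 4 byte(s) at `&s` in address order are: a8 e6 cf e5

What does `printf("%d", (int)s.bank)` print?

470655

[0]=0xa8 [1]=0xe6 [2]=0xcf [3]=0xe5 (little-endian) → word 0xe5cfe6a8
type [0+:5] = (word>>0) & 0x1f = 8
lvl [5+:6] = (word>>5) & 0x3f = 53
flags [11+:2] = (word>>11) & 0x3 = 0
bank [13+:19] = (word>>13) & 0x7ffff = 470655  ←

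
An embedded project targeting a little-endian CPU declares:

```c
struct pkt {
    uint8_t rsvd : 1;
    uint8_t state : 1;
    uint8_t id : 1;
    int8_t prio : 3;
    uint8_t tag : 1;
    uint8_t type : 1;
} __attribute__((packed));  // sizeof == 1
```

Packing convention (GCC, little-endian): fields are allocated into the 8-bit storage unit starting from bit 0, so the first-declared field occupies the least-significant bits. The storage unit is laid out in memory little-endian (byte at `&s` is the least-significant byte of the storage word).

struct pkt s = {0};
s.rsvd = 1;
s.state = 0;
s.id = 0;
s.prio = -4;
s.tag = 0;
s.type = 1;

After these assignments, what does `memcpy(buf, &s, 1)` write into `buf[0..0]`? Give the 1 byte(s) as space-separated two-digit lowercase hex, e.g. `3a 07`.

[0+:1] rsvd=1 & 0x1 = 0x1; word=0x01
[1+:1] state=0 & 0x1 = 0x0; word=0x01
[2+:1] id=0 & 0x1 = 0x0; word=0x01
[3+:3] prio=-4 & 0x7 = 0x4; word=0x21
[6+:1] tag=0 & 0x1 = 0x0; word=0x21
[7+:1] type=1 & 0x1 = 0x1; word=0xa1
word = 0xa1 → little-endian bytes:
  [0]=0xa1

a1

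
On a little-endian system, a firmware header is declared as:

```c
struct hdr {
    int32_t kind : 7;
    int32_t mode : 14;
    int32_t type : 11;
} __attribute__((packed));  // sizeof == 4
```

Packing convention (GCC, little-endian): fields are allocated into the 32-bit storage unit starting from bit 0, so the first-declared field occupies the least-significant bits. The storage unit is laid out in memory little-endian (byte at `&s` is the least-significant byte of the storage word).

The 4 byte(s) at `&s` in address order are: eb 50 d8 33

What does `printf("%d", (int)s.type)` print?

[0]=0xeb [1]=0x50 [2]=0xd8 [3]=0x33 (little-endian) → word 0x33d850eb
kind:7 @ bit 0 → (0x33d850eb>>0)&0x7f = 0x6b
mode:14 @ bit 7 → (0x33d850eb>>7)&0x3fff = 0x30a1
type:11 @ bit 21 → (0x33d850eb>>21)&0x7ff = 0x19e  ←
type signed 11b, MSB=0: value = 414

414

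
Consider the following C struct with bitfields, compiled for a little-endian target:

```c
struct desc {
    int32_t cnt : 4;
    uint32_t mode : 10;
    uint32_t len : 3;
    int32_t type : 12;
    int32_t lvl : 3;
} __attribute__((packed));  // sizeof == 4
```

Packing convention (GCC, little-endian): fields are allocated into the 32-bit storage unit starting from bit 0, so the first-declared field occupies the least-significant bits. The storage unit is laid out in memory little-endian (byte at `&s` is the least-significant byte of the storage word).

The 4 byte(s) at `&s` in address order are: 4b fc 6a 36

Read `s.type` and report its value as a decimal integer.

[0]=0x4b [1]=0xfc [2]=0x6a [3]=0x36 (little-endian) → word 0x366afc4b
cnt:4 @ bit 0 → (0x366afc4b>>0)&0xf = 0xb
mode:10 @ bit 4 → (0x366afc4b>>4)&0x3ff = 0x3c4
len:3 @ bit 14 → (0x366afc4b>>14)&0x7 = 0x3
type:12 @ bit 17 → (0x366afc4b>>17)&0xfff = 0xb35  ←
lvl:3 @ bit 29 → (0x366afc4b>>29)&0x7 = 0x1
type signed 12b, MSB=1: 2869 - 4096 = -1227

-1227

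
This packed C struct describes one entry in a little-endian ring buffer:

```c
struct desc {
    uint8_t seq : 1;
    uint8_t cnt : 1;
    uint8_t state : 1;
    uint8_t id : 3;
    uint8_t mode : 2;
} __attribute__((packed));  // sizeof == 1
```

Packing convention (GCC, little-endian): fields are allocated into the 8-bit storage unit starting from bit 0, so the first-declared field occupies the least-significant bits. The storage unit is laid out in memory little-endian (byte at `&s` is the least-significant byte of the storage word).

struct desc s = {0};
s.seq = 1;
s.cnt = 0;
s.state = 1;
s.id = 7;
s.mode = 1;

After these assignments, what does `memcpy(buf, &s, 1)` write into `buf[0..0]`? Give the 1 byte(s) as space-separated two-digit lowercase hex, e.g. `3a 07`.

seq (1b) val=1 bits=0x1 at bit 0: 0x01
cnt (1b) val=0 bits=0x0 at bit 1: 0x01
state (1b) val=1 bits=0x1 at bit 2: 0x05
id (3b) val=7 bits=0x7 at bit 3: 0x3d
mode (2b) val=1 bits=0x1 at bit 6: 0x7d
word = 0x7d → little-endian bytes:
  [0]=0x7d

7d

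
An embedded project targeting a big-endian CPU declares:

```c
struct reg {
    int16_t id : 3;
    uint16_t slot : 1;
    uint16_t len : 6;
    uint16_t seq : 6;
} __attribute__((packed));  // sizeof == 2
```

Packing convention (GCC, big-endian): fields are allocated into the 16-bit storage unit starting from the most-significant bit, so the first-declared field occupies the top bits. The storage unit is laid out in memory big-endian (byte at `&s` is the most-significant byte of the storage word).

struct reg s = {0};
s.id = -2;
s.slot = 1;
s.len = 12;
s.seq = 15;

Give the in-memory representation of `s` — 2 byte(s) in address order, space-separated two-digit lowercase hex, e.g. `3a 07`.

d3 0f

id (3b) val=-2 bits=0x6 at bit 13: 0xc000
slot (1b) val=1 bits=0x1 at bit 12: 0xd000
len (6b) val=12 bits=0xc at bit 6: 0xd300
seq (6b) val=15 bits=0xf at bit 0: 0xd30f
word = 0xd30f → big-endian bytes:
  [0]=0xd3  [1]=0x0f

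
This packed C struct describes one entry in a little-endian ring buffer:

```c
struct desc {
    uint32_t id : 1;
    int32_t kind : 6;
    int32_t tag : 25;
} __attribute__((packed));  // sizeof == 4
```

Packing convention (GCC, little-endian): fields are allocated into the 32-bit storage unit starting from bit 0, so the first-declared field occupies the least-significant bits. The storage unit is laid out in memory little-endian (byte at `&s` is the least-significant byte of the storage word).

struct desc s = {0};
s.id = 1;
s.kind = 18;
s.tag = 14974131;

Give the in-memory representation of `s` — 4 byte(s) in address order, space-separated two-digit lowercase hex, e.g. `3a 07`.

a5 59 3e 72

id (1b) val=1 bits=0x1 at bit 0: 0x00000001
kind (6b) val=18 bits=0x12 at bit 1: 0x00000025
tag (25b) val=14974131 bits=0xe47cb3 at bit 7: 0x723e59a5
word = 0x723e59a5 → little-endian bytes:
  [0]=0xa5  [1]=0x59  [2]=0x3e  [3]=0x72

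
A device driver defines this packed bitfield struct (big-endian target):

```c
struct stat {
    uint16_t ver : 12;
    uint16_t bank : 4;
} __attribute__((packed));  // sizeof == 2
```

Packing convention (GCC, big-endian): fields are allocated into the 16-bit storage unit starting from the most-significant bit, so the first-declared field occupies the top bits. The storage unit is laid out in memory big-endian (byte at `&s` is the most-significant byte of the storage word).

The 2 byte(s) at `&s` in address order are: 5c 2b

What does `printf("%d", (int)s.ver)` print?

[0]=0x5c [1]=0x2b (big-endian) → word 0x5c2b
ver [4+:12] = (word>>4) & 0xfff = 1474  ←
bank [0+:4] = (word>>0) & 0xf = 11

1474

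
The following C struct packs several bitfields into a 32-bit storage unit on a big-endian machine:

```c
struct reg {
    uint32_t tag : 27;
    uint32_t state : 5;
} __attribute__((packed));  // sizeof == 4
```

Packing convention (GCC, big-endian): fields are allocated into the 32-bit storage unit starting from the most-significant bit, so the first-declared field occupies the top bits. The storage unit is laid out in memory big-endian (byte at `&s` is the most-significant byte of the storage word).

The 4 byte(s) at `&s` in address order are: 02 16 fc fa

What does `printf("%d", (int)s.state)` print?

[0]=0x02 [1]=0x16 [2]=0xfc [3]=0xfa (big-endian) → word 0x0216fcfa
tag:27 @ bit 5 → (0x0216fcfa>>5)&0x7ffffff = 0x10b7e7
state:5 @ bit 0 → (0x0216fcfa>>0)&0x1f = 0x1a  ←

26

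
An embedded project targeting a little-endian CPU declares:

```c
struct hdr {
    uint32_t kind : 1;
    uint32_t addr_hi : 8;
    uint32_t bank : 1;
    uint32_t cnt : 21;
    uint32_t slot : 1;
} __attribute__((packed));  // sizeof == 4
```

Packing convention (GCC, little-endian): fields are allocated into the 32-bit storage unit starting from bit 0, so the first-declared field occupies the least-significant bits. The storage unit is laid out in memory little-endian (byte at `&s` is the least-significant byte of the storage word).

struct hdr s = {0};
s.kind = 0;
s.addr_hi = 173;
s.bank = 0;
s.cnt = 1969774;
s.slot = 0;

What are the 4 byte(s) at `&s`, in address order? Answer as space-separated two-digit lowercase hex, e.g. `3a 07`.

kind:1 = 0 → 0x0 << 0 → word 0x00000000
addr_hi:8 = 173 → 0xad << 1 → word 0x0000015a
bank:1 = 0 → 0x0 << 9 → word 0x0000015a
cnt:21 = 1969774 → 0x1e0e6e << 10 → word 0x7839b95a
slot:1 = 0 → 0x0 << 31 → word 0x7839b95a
word = 0x7839b95a → little-endian bytes:
  [0]=0x5a  [1]=0xb9  [2]=0x39  [3]=0x78

5a b9 39 78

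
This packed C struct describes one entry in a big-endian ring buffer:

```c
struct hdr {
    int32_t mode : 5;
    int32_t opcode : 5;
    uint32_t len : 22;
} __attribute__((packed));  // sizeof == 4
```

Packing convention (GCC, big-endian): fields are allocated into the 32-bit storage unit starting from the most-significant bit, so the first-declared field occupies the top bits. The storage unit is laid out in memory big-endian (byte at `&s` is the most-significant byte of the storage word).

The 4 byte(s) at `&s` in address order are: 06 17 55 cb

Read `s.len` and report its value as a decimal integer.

[0]=0x06 [1]=0x17 [2]=0x55 [3]=0xcb (big-endian) → word 0x061755cb
mode [27+:5] = (word>>27) & 0x1f = 0
opcode [22+:5] = (word>>22) & 0x1f = 24
len [0+:22] = (word>>0) & 0x3fffff = 1529291  ←

1529291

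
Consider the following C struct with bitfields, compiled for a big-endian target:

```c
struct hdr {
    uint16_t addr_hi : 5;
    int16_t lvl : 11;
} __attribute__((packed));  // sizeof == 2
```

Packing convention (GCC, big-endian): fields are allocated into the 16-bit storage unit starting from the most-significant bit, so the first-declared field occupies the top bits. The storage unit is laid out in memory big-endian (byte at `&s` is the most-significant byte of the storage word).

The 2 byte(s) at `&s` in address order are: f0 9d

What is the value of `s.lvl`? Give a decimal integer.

157

[0]=0xf0 [1]=0x9d (big-endian) → word 0xf09d
addr_hi [11+:5] = (word>>11) & 0x1f = 30
lvl [0+:11] = (word>>0) & 0x7ff = 157  ←
lvl signed 11b, MSB=0: value = 157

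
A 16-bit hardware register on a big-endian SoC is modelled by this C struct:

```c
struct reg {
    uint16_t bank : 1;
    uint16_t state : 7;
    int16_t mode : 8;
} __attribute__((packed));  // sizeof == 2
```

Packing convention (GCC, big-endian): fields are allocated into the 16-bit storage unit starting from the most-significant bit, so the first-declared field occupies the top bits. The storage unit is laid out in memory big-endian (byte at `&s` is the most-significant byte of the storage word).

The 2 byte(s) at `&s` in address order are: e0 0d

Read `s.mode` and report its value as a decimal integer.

[0]=0xe0 [1]=0x0d (big-endian) → word 0xe00d
bank [15+:1] = (word>>15) & 0x1 = 1
state [8+:7] = (word>>8) & 0x7f = 96
mode [0+:8] = (word>>0) & 0xff = 13  ←
mode signed 8b, MSB=0: value = 13

13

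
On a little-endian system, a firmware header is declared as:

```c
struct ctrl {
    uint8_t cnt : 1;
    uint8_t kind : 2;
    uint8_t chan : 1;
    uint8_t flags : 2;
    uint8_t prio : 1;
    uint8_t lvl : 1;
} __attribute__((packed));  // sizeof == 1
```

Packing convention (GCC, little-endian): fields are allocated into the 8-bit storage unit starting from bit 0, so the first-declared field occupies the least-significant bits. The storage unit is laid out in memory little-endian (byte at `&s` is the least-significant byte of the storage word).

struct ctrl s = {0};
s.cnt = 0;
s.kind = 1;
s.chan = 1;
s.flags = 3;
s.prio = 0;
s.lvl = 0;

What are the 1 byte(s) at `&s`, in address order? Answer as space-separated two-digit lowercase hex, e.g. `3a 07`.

[0+:1] cnt=0 & 0x1 = 0x0; word=0x00
[1+:2] kind=1 & 0x3 = 0x1; word=0x02
[3+:1] chan=1 & 0x1 = 0x1; word=0x0a
[4+:2] flags=3 & 0x3 = 0x3; word=0x3a
[6+:1] prio=0 & 0x1 = 0x0; word=0x3a
[7+:1] lvl=0 & 0x1 = 0x0; word=0x3a
word = 0x3a → little-endian bytes:
  [0]=0x3a

3a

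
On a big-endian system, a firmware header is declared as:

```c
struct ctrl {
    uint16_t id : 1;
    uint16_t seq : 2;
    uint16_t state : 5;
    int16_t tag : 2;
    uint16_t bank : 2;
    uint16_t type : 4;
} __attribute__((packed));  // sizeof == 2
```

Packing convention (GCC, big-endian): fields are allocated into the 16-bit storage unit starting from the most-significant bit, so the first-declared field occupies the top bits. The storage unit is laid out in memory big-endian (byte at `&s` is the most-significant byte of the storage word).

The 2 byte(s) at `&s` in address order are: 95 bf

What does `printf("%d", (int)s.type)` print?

[0]=0x95 [1]=0xbf (big-endian) → word 0x95bf
id [15+:1] = (word>>15) & 0x1 = 1
seq [13+:2] = (word>>13) & 0x3 = 0
state [8+:5] = (word>>8) & 0x1f = 21
tag [6+:2] = (word>>6) & 0x3 = 2
bank [4+:2] = (word>>4) & 0x3 = 3
type [0+:4] = (word>>0) & 0xf = 15  ←

15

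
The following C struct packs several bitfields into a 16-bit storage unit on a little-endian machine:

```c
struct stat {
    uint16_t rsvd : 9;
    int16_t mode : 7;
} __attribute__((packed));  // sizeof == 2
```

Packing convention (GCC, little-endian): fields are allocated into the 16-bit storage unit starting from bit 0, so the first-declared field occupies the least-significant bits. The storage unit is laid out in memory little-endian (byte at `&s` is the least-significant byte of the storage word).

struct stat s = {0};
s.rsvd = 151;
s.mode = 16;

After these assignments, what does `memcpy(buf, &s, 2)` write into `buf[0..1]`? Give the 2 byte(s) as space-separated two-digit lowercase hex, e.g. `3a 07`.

97 20

[0+:9] rsvd=151 & 0x1ff = 0x97; word=0x0097
[9+:7] mode=16 & 0x7f = 0x10; word=0x2097
word = 0x2097 → little-endian bytes:
  [0]=0x97  [1]=0x20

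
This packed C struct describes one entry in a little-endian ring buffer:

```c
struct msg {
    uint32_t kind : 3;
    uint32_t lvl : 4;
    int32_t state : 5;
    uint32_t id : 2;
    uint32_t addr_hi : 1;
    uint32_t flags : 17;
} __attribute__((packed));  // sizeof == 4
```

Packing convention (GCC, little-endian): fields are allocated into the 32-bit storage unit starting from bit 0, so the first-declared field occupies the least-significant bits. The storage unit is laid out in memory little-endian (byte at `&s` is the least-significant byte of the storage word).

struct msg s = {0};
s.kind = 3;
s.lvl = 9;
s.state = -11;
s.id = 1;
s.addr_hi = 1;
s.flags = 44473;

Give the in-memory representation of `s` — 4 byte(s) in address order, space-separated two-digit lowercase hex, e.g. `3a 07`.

kind (3b) val=3 bits=0x3 at bit 0: 0x00000003
lvl (4b) val=9 bits=0x9 at bit 3: 0x0000004b
state (5b) val=-11 bits=0x15 at bit 7: 0x00000acb
id (2b) val=1 bits=0x1 at bit 12: 0x00001acb
addr_hi (1b) val=1 bits=0x1 at bit 14: 0x00005acb
flags (17b) val=44473 bits=0xadb9 at bit 15: 0x56dcdacb
word = 0x56dcdacb → little-endian bytes:
  [0]=0xcb  [1]=0xda  [2]=0xdc  [3]=0x56

cb da dc 56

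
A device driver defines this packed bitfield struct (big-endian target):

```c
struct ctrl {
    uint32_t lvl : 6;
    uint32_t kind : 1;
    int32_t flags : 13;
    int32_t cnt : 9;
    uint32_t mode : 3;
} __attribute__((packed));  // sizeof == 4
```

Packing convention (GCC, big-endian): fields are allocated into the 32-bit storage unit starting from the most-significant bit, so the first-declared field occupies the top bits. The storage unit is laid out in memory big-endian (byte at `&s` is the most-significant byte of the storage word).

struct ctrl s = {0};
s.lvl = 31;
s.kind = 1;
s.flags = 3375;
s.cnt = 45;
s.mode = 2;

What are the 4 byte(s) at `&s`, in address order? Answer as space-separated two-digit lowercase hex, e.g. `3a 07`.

[26+:6] lvl=31 & 0x3f = 0x1f; word=0x7c000000
[25+:1] kind=1 & 0x1 = 0x1; word=0x7e000000
[12+:13] flags=3375 & 0x1fff = 0xd2f; word=0x7ed2f000
[3+:9] cnt=45 & 0x1ff = 0x2d; word=0x7ed2f168
[0+:3] mode=2 & 0x7 = 0x2; word=0x7ed2f16a
word = 0x7ed2f16a → big-endian bytes:
  [0]=0x7e  [1]=0xd2  [2]=0xf1  [3]=0x6a

7e d2 f1 6a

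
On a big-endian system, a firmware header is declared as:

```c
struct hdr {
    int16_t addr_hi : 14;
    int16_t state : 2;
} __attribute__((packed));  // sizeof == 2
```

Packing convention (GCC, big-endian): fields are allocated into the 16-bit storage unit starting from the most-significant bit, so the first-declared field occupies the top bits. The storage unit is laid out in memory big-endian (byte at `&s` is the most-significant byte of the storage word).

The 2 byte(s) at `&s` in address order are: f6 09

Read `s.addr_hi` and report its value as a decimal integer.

-638

[0]=0xf6 [1]=0x09 (big-endian) → word 0xf609
addr_hi:14 @ bit 2 → (0xf609>>2)&0x3fff = 0x3d82  ←
state:2 @ bit 0 → (0xf609>>0)&0x3 = 0x1
addr_hi signed 14b, MSB=1: 15746 - 16384 = -638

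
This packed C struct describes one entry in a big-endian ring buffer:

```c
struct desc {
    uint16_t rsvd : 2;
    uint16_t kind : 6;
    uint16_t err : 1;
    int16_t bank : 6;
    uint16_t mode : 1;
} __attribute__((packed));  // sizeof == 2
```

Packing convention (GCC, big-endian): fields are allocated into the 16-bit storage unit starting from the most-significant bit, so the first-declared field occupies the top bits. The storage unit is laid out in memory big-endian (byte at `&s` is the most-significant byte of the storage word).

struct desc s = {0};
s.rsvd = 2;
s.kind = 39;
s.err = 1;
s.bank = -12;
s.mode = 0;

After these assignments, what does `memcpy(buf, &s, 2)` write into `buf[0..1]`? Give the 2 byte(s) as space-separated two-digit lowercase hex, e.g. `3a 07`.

rsvd:2 = 2 → 0x2 << 14 → word 0x8000
kind:6 = 39 → 0x27 << 8 → word 0xa700
err:1 = 1 → 0x1 << 7 → word 0xa780
bank:6 = -12 → 0x34 << 1 → word 0xa7e8
mode:1 = 0 → 0x0 << 0 → word 0xa7e8
word = 0xa7e8 → big-endian bytes:
  [0]=0xa7  [1]=0xe8

a7 e8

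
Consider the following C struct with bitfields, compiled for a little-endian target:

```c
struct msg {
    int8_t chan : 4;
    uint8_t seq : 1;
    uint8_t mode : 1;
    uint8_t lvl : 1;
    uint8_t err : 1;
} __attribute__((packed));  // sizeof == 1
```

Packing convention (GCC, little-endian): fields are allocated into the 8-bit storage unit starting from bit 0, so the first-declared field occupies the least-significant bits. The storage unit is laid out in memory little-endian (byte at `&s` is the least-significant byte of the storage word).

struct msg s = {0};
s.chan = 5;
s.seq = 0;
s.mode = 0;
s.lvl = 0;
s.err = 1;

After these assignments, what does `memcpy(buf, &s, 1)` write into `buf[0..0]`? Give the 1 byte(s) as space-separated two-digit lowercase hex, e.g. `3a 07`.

[0+:4] chan=5 & 0xf = 0x5; word=0x05
[4+:1] seq=0 & 0x1 = 0x0; word=0x05
[5+:1] mode=0 & 0x1 = 0x0; word=0x05
[6+:1] lvl=0 & 0x1 = 0x0; word=0x05
[7+:1] err=1 & 0x1 = 0x1; word=0x85
word = 0x85 → little-endian bytes:
  [0]=0x85

85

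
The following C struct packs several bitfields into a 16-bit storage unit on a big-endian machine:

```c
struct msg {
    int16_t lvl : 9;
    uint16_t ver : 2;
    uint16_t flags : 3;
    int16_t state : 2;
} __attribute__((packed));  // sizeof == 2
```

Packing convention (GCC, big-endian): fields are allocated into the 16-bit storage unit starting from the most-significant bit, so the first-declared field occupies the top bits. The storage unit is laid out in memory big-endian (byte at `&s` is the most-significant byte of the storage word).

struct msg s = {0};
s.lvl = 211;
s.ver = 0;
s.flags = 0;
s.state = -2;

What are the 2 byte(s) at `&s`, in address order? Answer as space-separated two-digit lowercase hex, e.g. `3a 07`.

69 82

lvl (9b) val=211 bits=0xd3 at bit 7: 0x6980
ver (2b) val=0 bits=0x0 at bit 5: 0x6980
flags (3b) val=0 bits=0x0 at bit 2: 0x6980
state (2b) val=-2 bits=0x2 at bit 0: 0x6982
word = 0x6982 → big-endian bytes:
  [0]=0x69  [1]=0x82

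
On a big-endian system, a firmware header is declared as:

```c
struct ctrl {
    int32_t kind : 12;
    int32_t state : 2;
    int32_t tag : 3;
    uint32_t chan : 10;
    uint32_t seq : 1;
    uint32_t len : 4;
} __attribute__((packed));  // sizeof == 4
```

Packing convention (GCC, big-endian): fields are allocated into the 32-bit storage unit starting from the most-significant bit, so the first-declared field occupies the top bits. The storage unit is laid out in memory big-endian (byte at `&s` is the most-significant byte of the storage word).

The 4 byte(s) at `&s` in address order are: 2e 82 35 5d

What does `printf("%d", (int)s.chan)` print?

[0]=0x2e [1]=0x82 [2]=0x35 [3]=0x5d (big-endian) → word 0x2e82355d
kind:12 @ bit 20 → (0x2e82355d>>20)&0xfff = 0x2e8
state:2 @ bit 18 → (0x2e82355d>>18)&0x3 = 0x0
tag:3 @ bit 15 → (0x2e82355d>>15)&0x7 = 0x4
chan:10 @ bit 5 → (0x2e82355d>>5)&0x3ff = 0x1aa  ←
seq:1 @ bit 4 → (0x2e82355d>>4)&0x1 = 0x1
len:4 @ bit 0 → (0x2e82355d>>0)&0xf = 0xd

426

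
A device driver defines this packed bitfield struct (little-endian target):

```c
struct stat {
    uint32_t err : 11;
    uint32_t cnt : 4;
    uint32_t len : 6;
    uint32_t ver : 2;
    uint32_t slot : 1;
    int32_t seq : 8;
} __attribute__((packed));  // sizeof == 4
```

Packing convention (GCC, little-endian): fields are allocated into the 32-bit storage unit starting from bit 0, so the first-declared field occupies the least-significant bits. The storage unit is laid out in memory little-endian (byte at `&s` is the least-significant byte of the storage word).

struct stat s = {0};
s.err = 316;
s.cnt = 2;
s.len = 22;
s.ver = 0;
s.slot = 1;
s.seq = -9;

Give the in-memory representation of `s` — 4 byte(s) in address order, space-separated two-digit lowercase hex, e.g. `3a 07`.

err:11 = 316 → 0x13c << 0 → word 0x0000013c
cnt:4 = 2 → 0x2 << 11 → word 0x0000113c
len:6 = 22 → 0x16 << 15 → word 0x000b113c
ver:2 = 0 → 0x0 << 21 → word 0x000b113c
slot:1 = 1 → 0x1 << 23 → word 0x008b113c
seq:8 = -9 → 0xf7 << 24 → word 0xf78b113c
word = 0xf78b113c → little-endian bytes:
  [0]=0x3c  [1]=0x11  [2]=0x8b  [3]=0xf7

3c 11 8b f7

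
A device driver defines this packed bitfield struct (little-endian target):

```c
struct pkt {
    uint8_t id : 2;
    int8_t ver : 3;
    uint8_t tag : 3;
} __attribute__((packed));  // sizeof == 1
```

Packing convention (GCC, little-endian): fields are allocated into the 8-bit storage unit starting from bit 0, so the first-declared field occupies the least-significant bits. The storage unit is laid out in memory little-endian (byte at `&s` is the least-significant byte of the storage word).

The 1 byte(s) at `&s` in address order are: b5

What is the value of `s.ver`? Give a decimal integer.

[0]=0xb5 (little-endian) → word 0xb5
id [0+:2] = (word>>0) & 0x3 = 1
ver [2+:3] = (word>>2) & 0x7 = 5  ←
tag [5+:3] = (word>>5) & 0x7 = 5
ver signed 3b, MSB=1: 5 - 8 = -3

-3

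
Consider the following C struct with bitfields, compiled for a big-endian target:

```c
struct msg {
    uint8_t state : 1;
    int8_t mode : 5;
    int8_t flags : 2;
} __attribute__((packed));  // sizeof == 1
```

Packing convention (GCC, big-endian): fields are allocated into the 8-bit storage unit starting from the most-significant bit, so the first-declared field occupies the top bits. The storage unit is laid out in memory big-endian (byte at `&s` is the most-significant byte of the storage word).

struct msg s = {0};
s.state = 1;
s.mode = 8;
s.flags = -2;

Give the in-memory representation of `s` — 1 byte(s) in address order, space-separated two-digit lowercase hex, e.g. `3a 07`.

a2

[7+:1] state=1 & 0x1 = 0x1; word=0x80
[2+:5] mode=8 & 0x1f = 0x8; word=0xa0
[0+:2] flags=-2 & 0x3 = 0x2; word=0xa2
word = 0xa2 → big-endian bytes:
  [0]=0xa2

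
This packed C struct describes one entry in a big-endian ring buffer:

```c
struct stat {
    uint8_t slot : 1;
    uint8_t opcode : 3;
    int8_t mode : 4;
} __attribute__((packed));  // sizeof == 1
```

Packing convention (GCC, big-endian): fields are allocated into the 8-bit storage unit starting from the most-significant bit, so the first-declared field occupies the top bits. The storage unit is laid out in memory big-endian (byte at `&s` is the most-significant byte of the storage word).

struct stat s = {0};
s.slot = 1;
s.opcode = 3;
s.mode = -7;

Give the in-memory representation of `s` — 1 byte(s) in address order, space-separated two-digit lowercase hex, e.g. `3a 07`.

slot (1b) val=1 bits=0x1 at bit 7: 0x80
opcode (3b) val=3 bits=0x3 at bit 4: 0xb0
mode (4b) val=-7 bits=0x9 at bit 0: 0xb9
word = 0xb9 → big-endian bytes:
  [0]=0xb9

b9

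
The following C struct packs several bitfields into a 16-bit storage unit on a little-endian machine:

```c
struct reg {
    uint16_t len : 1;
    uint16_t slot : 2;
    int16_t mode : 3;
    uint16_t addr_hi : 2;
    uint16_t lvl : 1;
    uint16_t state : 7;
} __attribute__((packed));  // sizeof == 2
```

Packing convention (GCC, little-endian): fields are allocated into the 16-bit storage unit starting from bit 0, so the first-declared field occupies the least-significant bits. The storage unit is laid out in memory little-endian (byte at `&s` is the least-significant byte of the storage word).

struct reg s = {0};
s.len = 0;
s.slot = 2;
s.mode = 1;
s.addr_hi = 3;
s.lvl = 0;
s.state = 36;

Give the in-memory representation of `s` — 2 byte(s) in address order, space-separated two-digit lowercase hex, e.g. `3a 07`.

cc 48

len:1 = 0 → 0x0 << 0 → word 0x0000
slot:2 = 2 → 0x2 << 1 → word 0x0004
mode:3 = 1 → 0x1 << 3 → word 0x000c
addr_hi:2 = 3 → 0x3 << 6 → word 0x00cc
lvl:1 = 0 → 0x0 << 8 → word 0x00cc
state:7 = 36 → 0x24 << 9 → word 0x48cc
word = 0x48cc → little-endian bytes:
  [0]=0xcc  [1]=0x48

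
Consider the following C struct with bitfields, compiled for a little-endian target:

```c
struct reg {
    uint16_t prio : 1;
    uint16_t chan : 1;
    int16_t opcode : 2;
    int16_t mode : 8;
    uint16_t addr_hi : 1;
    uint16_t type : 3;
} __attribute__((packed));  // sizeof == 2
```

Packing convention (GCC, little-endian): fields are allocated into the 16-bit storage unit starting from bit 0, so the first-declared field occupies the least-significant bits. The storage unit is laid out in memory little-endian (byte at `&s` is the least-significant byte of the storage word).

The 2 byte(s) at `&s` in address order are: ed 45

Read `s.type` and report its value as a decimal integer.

[0]=0xed [1]=0x45 (little-endian) → word 0x45ed
prio [0+:1] = (word>>0) & 0x1 = 1
chan [1+:1] = (word>>1) & 0x1 = 0
opcode [2+:2] = (word>>2) & 0x3 = 3
mode [4+:8] = (word>>4) & 0xff = 94
addr_hi [12+:1] = (word>>12) & 0x1 = 0
type [13+:3] = (word>>13) & 0x7 = 2  ←

2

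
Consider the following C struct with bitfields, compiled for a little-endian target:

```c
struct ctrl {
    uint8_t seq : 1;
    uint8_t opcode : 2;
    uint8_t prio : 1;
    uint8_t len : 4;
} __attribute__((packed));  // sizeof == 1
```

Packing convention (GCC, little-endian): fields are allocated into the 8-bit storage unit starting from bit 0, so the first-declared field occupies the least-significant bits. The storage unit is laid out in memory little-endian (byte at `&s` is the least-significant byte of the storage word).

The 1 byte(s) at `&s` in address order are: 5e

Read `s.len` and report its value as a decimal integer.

5

[0]=0x5e (little-endian) → word 0x5e
seq:1 @ bit 0 → (0x5e>>0)&0x1 = 0x0
opcode:2 @ bit 1 → (0x5e>>1)&0x3 = 0x3
prio:1 @ bit 3 → (0x5e>>3)&0x1 = 0x1
len:4 @ bit 4 → (0x5e>>4)&0xf = 0x5  ←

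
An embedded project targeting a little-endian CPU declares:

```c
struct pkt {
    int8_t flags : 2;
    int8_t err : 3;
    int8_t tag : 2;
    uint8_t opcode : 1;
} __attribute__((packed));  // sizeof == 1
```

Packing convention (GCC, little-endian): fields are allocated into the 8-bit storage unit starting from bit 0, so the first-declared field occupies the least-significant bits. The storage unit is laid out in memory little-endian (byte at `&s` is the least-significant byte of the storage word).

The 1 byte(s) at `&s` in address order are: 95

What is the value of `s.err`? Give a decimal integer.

[0]=0x95 (little-endian) → word 0x95
flags:2 @ bit 0 → (0x95>>0)&0x3 = 0x1
err:3 @ bit 2 → (0x95>>2)&0x7 = 0x5  ←
tag:2 @ bit 5 → (0x95>>5)&0x3 = 0x0
opcode:1 @ bit 7 → (0x95>>7)&0x1 = 0x1
err signed 3b, MSB=1: 5 - 8 = -3

-3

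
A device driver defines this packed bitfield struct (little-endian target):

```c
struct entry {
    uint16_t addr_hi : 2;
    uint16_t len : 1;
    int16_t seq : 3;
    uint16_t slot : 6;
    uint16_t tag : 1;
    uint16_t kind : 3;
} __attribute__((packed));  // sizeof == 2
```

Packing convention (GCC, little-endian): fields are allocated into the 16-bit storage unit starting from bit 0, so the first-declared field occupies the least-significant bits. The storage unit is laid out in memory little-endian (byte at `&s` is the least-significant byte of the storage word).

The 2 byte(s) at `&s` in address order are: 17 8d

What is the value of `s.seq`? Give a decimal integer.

[0]=0x17 [1]=0x8d (little-endian) → word 0x8d17
addr_hi:2 @ bit 0 → (0x8d17>>0)&0x3 = 0x3
len:1 @ bit 2 → (0x8d17>>2)&0x1 = 0x1
seq:3 @ bit 3 → (0x8d17>>3)&0x7 = 0x2  ←
slot:6 @ bit 6 → (0x8d17>>6)&0x3f = 0x34
tag:1 @ bit 12 → (0x8d17>>12)&0x1 = 0x0
kind:3 @ bit 13 → (0x8d17>>13)&0x7 = 0x4
seq signed 3b, MSB=0: value = 2

2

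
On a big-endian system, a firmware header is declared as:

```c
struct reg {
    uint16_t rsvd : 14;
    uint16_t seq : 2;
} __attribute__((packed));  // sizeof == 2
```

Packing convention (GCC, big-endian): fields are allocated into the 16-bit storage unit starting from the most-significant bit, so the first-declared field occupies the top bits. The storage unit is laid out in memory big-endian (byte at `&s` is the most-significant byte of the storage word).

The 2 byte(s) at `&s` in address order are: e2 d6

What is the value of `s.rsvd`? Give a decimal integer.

[0]=0xe2 [1]=0xd6 (big-endian) → word 0xe2d6
rsvd [2+:14] = (word>>2) & 0x3fff = 14517  ←
seq [0+:2] = (word>>0) & 0x3 = 2

14517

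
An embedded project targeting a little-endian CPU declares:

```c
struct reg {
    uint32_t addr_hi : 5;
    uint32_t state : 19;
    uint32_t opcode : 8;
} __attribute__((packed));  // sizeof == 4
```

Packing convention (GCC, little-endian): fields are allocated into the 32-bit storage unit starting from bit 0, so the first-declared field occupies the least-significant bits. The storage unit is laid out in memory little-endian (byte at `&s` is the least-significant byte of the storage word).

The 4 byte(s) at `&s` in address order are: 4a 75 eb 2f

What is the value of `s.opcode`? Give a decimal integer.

[0]=0x4a [1]=0x75 [2]=0xeb [3]=0x2f (little-endian) → word 0x2feb754a
addr_hi [0+:5] = (word>>0) & 0x1f = 10
state [5+:19] = (word>>5) & 0x7ffff = 482218
opcode [24+:8] = (word>>24) & 0xff = 47  ←

47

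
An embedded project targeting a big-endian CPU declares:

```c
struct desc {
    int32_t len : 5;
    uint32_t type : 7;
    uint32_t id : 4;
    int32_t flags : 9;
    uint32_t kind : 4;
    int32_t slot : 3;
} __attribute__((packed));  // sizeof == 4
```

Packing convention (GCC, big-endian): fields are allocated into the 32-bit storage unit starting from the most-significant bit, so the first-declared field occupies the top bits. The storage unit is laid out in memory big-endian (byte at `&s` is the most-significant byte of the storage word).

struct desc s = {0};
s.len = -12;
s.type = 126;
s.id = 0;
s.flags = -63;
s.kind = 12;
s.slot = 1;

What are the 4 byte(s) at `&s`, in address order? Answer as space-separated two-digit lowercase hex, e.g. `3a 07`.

len (5b) val=-12 bits=0x14 at bit 27: 0xa0000000
type (7b) val=126 bits=0x7e at bit 20: 0xa7e00000
id (4b) val=0 bits=0x0 at bit 16: 0xa7e00000
flags (9b) val=-63 bits=0x1c1 at bit 7: 0xa7e0e080
kind (4b) val=12 bits=0xc at bit 3: 0xa7e0e0e0
slot (3b) val=1 bits=0x1 at bit 0: 0xa7e0e0e1
word = 0xa7e0e0e1 → big-endian bytes:
  [0]=0xa7  [1]=0xe0  [2]=0xe0  [3]=0xe1

a7 e0 e0 e1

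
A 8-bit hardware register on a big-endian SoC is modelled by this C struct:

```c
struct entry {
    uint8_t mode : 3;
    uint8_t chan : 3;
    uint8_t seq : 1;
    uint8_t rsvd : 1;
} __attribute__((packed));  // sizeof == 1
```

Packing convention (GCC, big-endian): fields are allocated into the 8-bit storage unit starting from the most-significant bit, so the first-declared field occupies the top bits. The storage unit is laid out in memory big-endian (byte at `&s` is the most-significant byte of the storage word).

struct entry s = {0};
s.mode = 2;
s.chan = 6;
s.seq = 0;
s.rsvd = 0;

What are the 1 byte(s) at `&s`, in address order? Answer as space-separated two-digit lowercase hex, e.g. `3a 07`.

[5+:3] mode=2 & 0x7 = 0x2; word=0x40
[2+:3] chan=6 & 0x7 = 0x6; word=0x58
[1+:1] seq=0 & 0x1 = 0x0; word=0x58
[0+:1] rsvd=0 & 0x1 = 0x0; word=0x58
word = 0x58 → big-endian bytes:
  [0]=0x58

58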